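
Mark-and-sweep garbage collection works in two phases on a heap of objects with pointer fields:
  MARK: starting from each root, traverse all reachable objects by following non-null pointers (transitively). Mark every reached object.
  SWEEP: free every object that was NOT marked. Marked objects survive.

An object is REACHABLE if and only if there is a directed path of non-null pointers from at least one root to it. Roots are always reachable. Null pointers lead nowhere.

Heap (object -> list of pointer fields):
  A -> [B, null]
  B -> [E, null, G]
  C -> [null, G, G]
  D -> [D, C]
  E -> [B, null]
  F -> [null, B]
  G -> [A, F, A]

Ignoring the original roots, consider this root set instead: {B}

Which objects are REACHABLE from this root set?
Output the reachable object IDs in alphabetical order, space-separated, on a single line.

Roots: B
Mark B: refs=E null G, marked=B
Mark E: refs=B null, marked=B E
Mark G: refs=A F A, marked=B E G
Mark A: refs=B null, marked=A B E G
Mark F: refs=null B, marked=A B E F G
Unmarked (collected): C D

Answer: A B E F G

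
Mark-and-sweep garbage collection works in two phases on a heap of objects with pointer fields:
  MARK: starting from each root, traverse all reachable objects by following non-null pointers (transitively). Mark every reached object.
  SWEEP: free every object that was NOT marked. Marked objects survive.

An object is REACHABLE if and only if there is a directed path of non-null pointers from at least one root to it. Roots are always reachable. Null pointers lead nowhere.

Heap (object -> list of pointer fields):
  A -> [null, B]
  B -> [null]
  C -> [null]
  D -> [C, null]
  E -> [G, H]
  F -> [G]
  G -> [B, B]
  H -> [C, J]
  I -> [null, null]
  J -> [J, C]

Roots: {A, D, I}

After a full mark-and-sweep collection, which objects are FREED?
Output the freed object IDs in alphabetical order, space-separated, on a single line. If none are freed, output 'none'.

Roots: A D I
Mark A: refs=null B, marked=A
Mark D: refs=C null, marked=A D
Mark I: refs=null null, marked=A D I
Mark B: refs=null, marked=A B D I
Mark C: refs=null, marked=A B C D I
Unmarked (collected): E F G H J

Answer: E F G H J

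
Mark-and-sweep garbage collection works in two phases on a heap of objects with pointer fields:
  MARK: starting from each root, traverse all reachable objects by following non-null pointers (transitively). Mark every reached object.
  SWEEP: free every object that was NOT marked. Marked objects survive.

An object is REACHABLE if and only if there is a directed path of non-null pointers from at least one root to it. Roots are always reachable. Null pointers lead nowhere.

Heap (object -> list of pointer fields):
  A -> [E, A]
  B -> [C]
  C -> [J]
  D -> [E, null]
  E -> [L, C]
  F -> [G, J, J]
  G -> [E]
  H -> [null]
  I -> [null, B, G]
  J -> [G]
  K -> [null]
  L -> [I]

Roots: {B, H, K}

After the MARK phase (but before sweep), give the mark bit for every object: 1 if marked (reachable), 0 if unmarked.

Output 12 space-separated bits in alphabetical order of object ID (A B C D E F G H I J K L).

Roots: B H K
Mark B: refs=C, marked=B
Mark H: refs=null, marked=B H
Mark K: refs=null, marked=B H K
Mark C: refs=J, marked=B C H K
Mark J: refs=G, marked=B C H J K
Mark G: refs=E, marked=B C G H J K
Mark E: refs=L C, marked=B C E G H J K
Mark L: refs=I, marked=B C E G H J K L
Mark I: refs=null B G, marked=B C E G H I J K L
Unmarked (collected): A D F

Answer: 0 1 1 0 1 0 1 1 1 1 1 1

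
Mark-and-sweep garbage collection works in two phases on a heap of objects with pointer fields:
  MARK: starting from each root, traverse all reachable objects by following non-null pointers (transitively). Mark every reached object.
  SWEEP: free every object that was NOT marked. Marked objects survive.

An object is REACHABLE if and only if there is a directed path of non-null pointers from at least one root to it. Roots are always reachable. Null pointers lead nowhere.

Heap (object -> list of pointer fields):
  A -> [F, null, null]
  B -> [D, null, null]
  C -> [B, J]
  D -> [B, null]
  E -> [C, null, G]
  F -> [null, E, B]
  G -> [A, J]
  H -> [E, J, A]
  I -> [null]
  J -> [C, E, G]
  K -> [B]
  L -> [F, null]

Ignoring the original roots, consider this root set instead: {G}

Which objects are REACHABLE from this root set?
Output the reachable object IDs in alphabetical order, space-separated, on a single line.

Answer: A B C D E F G J

Derivation:
Roots: G
Mark G: refs=A J, marked=G
Mark A: refs=F null null, marked=A G
Mark J: refs=C E G, marked=A G J
Mark F: refs=null E B, marked=A F G J
Mark C: refs=B J, marked=A C F G J
Mark E: refs=C null G, marked=A C E F G J
Mark B: refs=D null null, marked=A B C E F G J
Mark D: refs=B null, marked=A B C D E F G J
Unmarked (collected): H I K L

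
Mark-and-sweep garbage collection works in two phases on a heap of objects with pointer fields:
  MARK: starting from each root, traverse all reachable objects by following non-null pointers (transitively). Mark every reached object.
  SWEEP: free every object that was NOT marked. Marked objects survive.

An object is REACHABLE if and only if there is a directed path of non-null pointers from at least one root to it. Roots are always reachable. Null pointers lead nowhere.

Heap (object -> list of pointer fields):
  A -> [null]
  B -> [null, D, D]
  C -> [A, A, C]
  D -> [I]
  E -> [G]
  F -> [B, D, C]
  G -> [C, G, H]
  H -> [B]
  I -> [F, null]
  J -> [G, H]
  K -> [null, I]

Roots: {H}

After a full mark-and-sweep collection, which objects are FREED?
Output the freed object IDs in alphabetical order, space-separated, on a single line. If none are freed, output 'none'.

Roots: H
Mark H: refs=B, marked=H
Mark B: refs=null D D, marked=B H
Mark D: refs=I, marked=B D H
Mark I: refs=F null, marked=B D H I
Mark F: refs=B D C, marked=B D F H I
Mark C: refs=A A C, marked=B C D F H I
Mark A: refs=null, marked=A B C D F H I
Unmarked (collected): E G J K

Answer: E G J K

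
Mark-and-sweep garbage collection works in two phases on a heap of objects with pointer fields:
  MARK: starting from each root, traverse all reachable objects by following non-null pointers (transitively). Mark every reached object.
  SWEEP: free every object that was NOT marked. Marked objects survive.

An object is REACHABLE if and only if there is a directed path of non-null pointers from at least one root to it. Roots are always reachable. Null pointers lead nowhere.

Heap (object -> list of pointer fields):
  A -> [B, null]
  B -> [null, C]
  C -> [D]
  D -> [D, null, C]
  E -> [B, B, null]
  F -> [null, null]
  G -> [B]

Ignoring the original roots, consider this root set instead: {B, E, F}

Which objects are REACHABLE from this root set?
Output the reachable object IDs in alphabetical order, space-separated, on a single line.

Answer: B C D E F

Derivation:
Roots: B E F
Mark B: refs=null C, marked=B
Mark E: refs=B B null, marked=B E
Mark F: refs=null null, marked=B E F
Mark C: refs=D, marked=B C E F
Mark D: refs=D null C, marked=B C D E F
Unmarked (collected): A G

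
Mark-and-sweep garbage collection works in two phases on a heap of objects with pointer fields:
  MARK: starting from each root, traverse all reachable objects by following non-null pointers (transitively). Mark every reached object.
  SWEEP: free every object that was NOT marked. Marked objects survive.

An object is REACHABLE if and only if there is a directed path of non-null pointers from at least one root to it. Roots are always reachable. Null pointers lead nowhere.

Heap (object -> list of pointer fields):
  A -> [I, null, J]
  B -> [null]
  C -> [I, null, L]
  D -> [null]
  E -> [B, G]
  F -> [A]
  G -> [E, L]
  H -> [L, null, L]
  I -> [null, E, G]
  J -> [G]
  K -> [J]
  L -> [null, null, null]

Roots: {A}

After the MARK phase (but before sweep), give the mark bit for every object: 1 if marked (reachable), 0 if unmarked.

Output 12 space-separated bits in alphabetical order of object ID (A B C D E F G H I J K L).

Roots: A
Mark A: refs=I null J, marked=A
Mark I: refs=null E G, marked=A I
Mark J: refs=G, marked=A I J
Mark E: refs=B G, marked=A E I J
Mark G: refs=E L, marked=A E G I J
Mark B: refs=null, marked=A B E G I J
Mark L: refs=null null null, marked=A B E G I J L
Unmarked (collected): C D F H K

Answer: 1 1 0 0 1 0 1 0 1 1 0 1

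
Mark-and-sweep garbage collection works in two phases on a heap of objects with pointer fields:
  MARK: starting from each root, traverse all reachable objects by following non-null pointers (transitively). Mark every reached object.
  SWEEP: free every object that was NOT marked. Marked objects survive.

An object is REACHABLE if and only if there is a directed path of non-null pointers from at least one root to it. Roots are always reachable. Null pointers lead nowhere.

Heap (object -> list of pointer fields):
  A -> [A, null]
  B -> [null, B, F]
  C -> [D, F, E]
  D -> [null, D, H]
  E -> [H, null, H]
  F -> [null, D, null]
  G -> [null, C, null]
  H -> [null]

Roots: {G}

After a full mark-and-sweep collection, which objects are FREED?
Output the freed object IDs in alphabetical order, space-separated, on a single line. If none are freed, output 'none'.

Roots: G
Mark G: refs=null C null, marked=G
Mark C: refs=D F E, marked=C G
Mark D: refs=null D H, marked=C D G
Mark F: refs=null D null, marked=C D F G
Mark E: refs=H null H, marked=C D E F G
Mark H: refs=null, marked=C D E F G H
Unmarked (collected): A B

Answer: A B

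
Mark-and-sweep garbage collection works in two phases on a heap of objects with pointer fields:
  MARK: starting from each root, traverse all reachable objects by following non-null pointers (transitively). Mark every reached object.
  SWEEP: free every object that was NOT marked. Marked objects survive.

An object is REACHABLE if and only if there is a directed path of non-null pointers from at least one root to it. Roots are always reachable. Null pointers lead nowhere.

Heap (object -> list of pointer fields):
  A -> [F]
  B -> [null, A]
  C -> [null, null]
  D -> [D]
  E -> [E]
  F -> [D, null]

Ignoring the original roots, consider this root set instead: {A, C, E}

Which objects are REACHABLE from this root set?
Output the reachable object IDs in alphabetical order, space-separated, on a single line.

Answer: A C D E F

Derivation:
Roots: A C E
Mark A: refs=F, marked=A
Mark C: refs=null null, marked=A C
Mark E: refs=E, marked=A C E
Mark F: refs=D null, marked=A C E F
Mark D: refs=D, marked=A C D E F
Unmarked (collected): B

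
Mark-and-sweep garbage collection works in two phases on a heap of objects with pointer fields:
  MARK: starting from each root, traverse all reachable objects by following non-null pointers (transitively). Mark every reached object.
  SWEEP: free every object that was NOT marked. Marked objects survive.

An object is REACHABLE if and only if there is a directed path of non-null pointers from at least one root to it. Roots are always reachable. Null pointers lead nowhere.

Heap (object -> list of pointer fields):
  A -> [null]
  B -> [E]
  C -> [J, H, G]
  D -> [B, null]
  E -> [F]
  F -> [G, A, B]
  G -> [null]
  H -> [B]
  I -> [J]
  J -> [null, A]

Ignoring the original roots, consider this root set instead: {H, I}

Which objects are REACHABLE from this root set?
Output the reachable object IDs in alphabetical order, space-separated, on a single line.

Answer: A B E F G H I J

Derivation:
Roots: H I
Mark H: refs=B, marked=H
Mark I: refs=J, marked=H I
Mark B: refs=E, marked=B H I
Mark J: refs=null A, marked=B H I J
Mark E: refs=F, marked=B E H I J
Mark A: refs=null, marked=A B E H I J
Mark F: refs=G A B, marked=A B E F H I J
Mark G: refs=null, marked=A B E F G H I J
Unmarked (collected): C D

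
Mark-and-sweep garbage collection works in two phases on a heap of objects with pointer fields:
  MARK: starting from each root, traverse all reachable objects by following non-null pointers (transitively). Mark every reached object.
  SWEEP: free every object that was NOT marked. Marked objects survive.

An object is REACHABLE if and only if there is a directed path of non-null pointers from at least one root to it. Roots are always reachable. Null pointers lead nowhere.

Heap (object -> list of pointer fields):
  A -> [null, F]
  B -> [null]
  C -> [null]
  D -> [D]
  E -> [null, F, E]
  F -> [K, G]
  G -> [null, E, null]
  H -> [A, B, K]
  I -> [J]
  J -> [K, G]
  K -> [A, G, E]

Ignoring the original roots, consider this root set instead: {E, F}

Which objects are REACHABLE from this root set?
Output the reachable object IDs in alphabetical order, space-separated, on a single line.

Roots: E F
Mark E: refs=null F E, marked=E
Mark F: refs=K G, marked=E F
Mark K: refs=A G E, marked=E F K
Mark G: refs=null E null, marked=E F G K
Mark A: refs=null F, marked=A E F G K
Unmarked (collected): B C D H I J

Answer: A E F G K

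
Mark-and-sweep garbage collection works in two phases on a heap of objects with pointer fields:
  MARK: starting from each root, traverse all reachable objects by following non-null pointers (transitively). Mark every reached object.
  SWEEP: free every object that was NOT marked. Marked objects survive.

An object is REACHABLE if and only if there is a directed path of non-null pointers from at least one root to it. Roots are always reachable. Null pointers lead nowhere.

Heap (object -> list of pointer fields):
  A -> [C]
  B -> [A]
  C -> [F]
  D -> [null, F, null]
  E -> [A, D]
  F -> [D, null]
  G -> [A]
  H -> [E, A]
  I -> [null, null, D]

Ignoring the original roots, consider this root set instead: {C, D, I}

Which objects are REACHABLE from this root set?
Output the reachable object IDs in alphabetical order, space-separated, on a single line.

Answer: C D F I

Derivation:
Roots: C D I
Mark C: refs=F, marked=C
Mark D: refs=null F null, marked=C D
Mark I: refs=null null D, marked=C D I
Mark F: refs=D null, marked=C D F I
Unmarked (collected): A B E G H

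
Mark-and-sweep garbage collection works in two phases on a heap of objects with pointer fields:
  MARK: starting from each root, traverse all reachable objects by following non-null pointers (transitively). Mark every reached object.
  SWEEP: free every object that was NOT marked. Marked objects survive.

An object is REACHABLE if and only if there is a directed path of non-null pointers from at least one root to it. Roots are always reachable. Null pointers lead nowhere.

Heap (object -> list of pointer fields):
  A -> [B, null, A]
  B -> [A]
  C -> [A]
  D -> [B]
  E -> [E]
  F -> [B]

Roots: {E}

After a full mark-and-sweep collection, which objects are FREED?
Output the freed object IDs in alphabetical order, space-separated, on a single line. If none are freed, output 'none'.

Roots: E
Mark E: refs=E, marked=E
Unmarked (collected): A B C D F

Answer: A B C D F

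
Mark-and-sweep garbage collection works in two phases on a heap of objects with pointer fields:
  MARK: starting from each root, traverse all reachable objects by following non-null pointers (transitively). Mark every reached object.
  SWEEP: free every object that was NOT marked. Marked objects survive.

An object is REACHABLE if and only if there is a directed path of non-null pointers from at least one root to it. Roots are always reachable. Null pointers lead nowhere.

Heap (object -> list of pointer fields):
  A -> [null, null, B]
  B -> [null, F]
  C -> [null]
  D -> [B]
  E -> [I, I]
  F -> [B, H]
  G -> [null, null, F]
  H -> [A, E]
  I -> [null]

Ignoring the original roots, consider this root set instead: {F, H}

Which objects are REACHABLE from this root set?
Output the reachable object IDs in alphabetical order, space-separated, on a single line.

Answer: A B E F H I

Derivation:
Roots: F H
Mark F: refs=B H, marked=F
Mark H: refs=A E, marked=F H
Mark B: refs=null F, marked=B F H
Mark A: refs=null null B, marked=A B F H
Mark E: refs=I I, marked=A B E F H
Mark I: refs=null, marked=A B E F H I
Unmarked (collected): C D G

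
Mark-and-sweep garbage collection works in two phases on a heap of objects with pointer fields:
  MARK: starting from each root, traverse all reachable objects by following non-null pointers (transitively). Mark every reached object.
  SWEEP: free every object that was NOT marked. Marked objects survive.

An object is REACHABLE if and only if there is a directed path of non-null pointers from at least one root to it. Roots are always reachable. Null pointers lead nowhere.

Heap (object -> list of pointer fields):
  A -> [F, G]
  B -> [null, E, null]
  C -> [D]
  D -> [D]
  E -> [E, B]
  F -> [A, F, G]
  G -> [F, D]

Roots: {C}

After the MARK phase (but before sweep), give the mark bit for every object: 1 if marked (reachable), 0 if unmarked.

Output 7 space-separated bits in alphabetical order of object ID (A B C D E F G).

Roots: C
Mark C: refs=D, marked=C
Mark D: refs=D, marked=C D
Unmarked (collected): A B E F G

Answer: 0 0 1 1 0 0 0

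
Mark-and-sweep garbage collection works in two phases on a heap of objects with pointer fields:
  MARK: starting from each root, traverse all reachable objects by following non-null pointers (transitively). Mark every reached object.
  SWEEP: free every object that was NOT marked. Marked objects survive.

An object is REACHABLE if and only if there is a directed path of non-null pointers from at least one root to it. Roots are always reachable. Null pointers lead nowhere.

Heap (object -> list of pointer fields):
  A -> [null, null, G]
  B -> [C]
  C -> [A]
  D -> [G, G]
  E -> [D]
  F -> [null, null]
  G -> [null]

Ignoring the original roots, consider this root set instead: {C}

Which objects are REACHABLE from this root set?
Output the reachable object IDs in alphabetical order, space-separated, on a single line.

Roots: C
Mark C: refs=A, marked=C
Mark A: refs=null null G, marked=A C
Mark G: refs=null, marked=A C G
Unmarked (collected): B D E F

Answer: A C G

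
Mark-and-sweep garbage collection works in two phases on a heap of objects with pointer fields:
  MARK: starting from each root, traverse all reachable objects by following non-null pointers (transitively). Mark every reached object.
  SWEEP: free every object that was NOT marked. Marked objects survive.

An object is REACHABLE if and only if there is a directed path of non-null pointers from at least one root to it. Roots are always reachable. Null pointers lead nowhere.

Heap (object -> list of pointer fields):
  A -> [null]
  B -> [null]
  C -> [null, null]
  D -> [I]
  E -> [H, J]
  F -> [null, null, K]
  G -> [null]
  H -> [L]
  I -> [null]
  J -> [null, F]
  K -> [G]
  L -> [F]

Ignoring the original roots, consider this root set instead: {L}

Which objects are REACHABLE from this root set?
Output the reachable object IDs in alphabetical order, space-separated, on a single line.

Roots: L
Mark L: refs=F, marked=L
Mark F: refs=null null K, marked=F L
Mark K: refs=G, marked=F K L
Mark G: refs=null, marked=F G K L
Unmarked (collected): A B C D E H I J

Answer: F G K L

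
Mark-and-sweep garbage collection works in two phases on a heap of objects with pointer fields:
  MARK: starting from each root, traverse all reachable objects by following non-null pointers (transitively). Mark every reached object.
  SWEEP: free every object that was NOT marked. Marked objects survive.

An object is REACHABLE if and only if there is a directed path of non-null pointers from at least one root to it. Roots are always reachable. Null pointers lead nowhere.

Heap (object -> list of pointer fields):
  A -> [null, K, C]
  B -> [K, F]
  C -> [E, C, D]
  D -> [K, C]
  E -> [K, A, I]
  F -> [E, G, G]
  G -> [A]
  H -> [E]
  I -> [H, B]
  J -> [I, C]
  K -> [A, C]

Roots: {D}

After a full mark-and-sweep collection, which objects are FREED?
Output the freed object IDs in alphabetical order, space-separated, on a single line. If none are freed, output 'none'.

Answer: J

Derivation:
Roots: D
Mark D: refs=K C, marked=D
Mark K: refs=A C, marked=D K
Mark C: refs=E C D, marked=C D K
Mark A: refs=null K C, marked=A C D K
Mark E: refs=K A I, marked=A C D E K
Mark I: refs=H B, marked=A C D E I K
Mark H: refs=E, marked=A C D E H I K
Mark B: refs=K F, marked=A B C D E H I K
Mark F: refs=E G G, marked=A B C D E F H I K
Mark G: refs=A, marked=A B C D E F G H I K
Unmarked (collected): J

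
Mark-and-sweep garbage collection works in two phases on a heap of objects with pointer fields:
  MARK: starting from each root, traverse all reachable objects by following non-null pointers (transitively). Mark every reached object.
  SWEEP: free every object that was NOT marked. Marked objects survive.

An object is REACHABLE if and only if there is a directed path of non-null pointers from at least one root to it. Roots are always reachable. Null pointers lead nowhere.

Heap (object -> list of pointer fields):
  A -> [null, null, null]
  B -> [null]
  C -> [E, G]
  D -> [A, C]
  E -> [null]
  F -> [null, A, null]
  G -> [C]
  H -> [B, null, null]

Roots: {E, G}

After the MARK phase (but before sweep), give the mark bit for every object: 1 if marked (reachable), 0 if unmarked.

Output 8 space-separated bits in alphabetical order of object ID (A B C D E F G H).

Answer: 0 0 1 0 1 0 1 0

Derivation:
Roots: E G
Mark E: refs=null, marked=E
Mark G: refs=C, marked=E G
Mark C: refs=E G, marked=C E G
Unmarked (collected): A B D F H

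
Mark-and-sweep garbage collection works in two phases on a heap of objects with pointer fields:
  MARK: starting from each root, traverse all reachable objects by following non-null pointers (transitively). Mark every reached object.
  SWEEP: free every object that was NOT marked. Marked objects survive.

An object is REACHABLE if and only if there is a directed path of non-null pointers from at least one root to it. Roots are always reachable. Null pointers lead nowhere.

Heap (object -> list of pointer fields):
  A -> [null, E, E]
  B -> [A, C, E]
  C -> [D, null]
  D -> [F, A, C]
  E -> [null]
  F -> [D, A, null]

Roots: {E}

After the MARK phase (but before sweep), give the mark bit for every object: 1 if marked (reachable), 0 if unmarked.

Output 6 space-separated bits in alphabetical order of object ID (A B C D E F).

Answer: 0 0 0 0 1 0

Derivation:
Roots: E
Mark E: refs=null, marked=E
Unmarked (collected): A B C D F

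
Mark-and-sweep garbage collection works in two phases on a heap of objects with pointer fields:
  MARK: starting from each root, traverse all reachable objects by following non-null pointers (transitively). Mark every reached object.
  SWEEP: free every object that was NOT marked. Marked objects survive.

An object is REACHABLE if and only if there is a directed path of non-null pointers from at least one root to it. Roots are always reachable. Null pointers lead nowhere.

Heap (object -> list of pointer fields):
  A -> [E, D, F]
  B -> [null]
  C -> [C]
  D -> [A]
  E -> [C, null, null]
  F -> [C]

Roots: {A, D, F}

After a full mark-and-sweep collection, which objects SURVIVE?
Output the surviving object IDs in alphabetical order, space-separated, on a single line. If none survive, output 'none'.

Roots: A D F
Mark A: refs=E D F, marked=A
Mark D: refs=A, marked=A D
Mark F: refs=C, marked=A D F
Mark E: refs=C null null, marked=A D E F
Mark C: refs=C, marked=A C D E F
Unmarked (collected): B

Answer: A C D E F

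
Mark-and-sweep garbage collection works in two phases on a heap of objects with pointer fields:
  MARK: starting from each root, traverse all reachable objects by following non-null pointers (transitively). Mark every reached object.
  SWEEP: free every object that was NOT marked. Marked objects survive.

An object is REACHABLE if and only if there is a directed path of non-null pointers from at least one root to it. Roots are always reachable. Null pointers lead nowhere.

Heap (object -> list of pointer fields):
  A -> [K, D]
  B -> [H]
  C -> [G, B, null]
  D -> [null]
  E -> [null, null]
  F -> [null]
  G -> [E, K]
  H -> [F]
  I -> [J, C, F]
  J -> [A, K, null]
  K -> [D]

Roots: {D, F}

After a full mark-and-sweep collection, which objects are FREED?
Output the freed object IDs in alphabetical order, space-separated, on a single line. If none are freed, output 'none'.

Roots: D F
Mark D: refs=null, marked=D
Mark F: refs=null, marked=D F
Unmarked (collected): A B C E G H I J K

Answer: A B C E G H I J K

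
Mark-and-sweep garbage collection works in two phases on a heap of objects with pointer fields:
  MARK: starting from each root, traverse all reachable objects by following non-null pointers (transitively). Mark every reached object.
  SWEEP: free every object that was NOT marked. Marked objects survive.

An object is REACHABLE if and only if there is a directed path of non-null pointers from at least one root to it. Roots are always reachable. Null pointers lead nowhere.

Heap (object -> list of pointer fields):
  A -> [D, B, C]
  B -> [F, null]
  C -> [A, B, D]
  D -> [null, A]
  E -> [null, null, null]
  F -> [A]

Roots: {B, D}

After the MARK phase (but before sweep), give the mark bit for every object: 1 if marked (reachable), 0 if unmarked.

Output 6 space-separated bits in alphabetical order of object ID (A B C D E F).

Answer: 1 1 1 1 0 1

Derivation:
Roots: B D
Mark B: refs=F null, marked=B
Mark D: refs=null A, marked=B D
Mark F: refs=A, marked=B D F
Mark A: refs=D B C, marked=A B D F
Mark C: refs=A B D, marked=A B C D F
Unmarked (collected): E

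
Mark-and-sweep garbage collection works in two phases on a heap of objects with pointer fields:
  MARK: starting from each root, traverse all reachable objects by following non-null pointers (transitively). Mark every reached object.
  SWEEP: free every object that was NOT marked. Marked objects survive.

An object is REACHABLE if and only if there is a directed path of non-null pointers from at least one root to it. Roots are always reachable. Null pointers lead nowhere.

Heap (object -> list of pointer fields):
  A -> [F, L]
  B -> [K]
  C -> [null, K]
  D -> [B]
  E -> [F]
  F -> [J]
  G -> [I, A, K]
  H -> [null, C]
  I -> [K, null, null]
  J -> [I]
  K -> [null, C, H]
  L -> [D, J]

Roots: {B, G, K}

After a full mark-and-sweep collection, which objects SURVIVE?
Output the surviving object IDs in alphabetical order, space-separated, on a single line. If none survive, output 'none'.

Answer: A B C D F G H I J K L

Derivation:
Roots: B G K
Mark B: refs=K, marked=B
Mark G: refs=I A K, marked=B G
Mark K: refs=null C H, marked=B G K
Mark I: refs=K null null, marked=B G I K
Mark A: refs=F L, marked=A B G I K
Mark C: refs=null K, marked=A B C G I K
Mark H: refs=null C, marked=A B C G H I K
Mark F: refs=J, marked=A B C F G H I K
Mark L: refs=D J, marked=A B C F G H I K L
Mark J: refs=I, marked=A B C F G H I J K L
Mark D: refs=B, marked=A B C D F G H I J K L
Unmarked (collected): E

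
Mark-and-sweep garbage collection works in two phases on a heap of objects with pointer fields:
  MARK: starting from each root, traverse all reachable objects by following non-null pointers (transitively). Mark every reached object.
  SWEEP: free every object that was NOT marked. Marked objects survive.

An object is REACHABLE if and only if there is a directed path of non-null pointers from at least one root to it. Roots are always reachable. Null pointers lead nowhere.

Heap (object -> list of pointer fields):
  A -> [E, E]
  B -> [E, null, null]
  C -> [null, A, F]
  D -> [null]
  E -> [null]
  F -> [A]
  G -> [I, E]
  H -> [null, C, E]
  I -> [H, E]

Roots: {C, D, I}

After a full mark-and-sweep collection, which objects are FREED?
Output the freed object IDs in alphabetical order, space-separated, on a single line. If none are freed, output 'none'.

Roots: C D I
Mark C: refs=null A F, marked=C
Mark D: refs=null, marked=C D
Mark I: refs=H E, marked=C D I
Mark A: refs=E E, marked=A C D I
Mark F: refs=A, marked=A C D F I
Mark H: refs=null C E, marked=A C D F H I
Mark E: refs=null, marked=A C D E F H I
Unmarked (collected): B G

Answer: B G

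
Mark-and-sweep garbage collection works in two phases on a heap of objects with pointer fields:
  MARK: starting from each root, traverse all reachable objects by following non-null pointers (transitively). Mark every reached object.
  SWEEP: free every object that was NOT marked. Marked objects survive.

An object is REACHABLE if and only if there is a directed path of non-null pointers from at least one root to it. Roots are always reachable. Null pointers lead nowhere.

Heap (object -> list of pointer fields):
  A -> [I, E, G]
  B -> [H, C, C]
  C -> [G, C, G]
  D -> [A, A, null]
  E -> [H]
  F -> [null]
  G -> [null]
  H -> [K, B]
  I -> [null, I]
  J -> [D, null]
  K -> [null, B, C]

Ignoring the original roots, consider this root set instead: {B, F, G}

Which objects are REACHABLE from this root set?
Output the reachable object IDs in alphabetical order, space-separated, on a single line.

Answer: B C F G H K

Derivation:
Roots: B F G
Mark B: refs=H C C, marked=B
Mark F: refs=null, marked=B F
Mark G: refs=null, marked=B F G
Mark H: refs=K B, marked=B F G H
Mark C: refs=G C G, marked=B C F G H
Mark K: refs=null B C, marked=B C F G H K
Unmarked (collected): A D E I J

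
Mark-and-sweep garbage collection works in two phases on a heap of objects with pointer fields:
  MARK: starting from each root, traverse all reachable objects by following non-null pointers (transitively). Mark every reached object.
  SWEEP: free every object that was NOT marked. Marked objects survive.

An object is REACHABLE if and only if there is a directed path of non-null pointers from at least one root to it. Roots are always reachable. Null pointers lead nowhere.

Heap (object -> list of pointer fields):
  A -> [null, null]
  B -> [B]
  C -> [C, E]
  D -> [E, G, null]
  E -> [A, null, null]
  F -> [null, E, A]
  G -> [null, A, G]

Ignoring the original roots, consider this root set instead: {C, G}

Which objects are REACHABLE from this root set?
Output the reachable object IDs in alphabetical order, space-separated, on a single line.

Answer: A C E G

Derivation:
Roots: C G
Mark C: refs=C E, marked=C
Mark G: refs=null A G, marked=C G
Mark E: refs=A null null, marked=C E G
Mark A: refs=null null, marked=A C E G
Unmarked (collected): B D F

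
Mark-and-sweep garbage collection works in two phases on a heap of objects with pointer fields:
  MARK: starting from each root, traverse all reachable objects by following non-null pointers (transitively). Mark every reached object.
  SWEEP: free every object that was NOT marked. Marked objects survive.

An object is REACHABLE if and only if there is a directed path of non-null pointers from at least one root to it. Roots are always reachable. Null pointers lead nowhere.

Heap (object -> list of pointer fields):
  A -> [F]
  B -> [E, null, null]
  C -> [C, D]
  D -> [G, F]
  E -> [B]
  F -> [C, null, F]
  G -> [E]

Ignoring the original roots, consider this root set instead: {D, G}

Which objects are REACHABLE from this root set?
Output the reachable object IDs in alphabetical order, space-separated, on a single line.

Roots: D G
Mark D: refs=G F, marked=D
Mark G: refs=E, marked=D G
Mark F: refs=C null F, marked=D F G
Mark E: refs=B, marked=D E F G
Mark C: refs=C D, marked=C D E F G
Mark B: refs=E null null, marked=B C D E F G
Unmarked (collected): A

Answer: B C D E F G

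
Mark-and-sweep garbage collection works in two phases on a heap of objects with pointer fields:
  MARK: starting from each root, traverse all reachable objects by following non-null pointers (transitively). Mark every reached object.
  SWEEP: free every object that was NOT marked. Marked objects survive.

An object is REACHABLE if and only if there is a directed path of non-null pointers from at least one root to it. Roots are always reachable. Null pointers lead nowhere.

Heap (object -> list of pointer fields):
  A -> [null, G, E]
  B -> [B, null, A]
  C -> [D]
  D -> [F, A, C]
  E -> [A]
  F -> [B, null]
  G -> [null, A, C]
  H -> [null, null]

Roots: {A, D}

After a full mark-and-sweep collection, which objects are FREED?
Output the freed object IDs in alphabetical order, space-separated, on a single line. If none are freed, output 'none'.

Answer: H

Derivation:
Roots: A D
Mark A: refs=null G E, marked=A
Mark D: refs=F A C, marked=A D
Mark G: refs=null A C, marked=A D G
Mark E: refs=A, marked=A D E G
Mark F: refs=B null, marked=A D E F G
Mark C: refs=D, marked=A C D E F G
Mark B: refs=B null A, marked=A B C D E F G
Unmarked (collected): H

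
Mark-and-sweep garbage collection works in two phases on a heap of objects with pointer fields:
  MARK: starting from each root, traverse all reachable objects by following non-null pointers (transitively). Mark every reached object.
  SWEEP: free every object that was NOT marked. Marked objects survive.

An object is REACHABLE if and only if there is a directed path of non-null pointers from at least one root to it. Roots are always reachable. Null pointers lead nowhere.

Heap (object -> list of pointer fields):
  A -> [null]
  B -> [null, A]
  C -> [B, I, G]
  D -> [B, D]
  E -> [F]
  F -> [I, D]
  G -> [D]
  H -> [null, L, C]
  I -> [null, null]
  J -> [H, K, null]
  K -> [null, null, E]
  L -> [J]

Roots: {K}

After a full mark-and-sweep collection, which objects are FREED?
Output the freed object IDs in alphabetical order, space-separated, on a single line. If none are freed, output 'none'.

Answer: C G H J L

Derivation:
Roots: K
Mark K: refs=null null E, marked=K
Mark E: refs=F, marked=E K
Mark F: refs=I D, marked=E F K
Mark I: refs=null null, marked=E F I K
Mark D: refs=B D, marked=D E F I K
Mark B: refs=null A, marked=B D E F I K
Mark A: refs=null, marked=A B D E F I K
Unmarked (collected): C G H J L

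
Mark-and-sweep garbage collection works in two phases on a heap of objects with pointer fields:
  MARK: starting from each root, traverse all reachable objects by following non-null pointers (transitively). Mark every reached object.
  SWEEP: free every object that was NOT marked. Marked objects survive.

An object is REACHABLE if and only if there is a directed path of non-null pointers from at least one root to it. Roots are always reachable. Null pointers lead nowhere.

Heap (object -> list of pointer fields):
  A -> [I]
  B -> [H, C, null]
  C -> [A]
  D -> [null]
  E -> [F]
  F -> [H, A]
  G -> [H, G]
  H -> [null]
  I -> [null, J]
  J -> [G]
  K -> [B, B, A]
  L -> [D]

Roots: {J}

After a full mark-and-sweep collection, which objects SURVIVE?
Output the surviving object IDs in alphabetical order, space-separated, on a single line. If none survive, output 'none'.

Answer: G H J

Derivation:
Roots: J
Mark J: refs=G, marked=J
Mark G: refs=H G, marked=G J
Mark H: refs=null, marked=G H J
Unmarked (collected): A B C D E F I K L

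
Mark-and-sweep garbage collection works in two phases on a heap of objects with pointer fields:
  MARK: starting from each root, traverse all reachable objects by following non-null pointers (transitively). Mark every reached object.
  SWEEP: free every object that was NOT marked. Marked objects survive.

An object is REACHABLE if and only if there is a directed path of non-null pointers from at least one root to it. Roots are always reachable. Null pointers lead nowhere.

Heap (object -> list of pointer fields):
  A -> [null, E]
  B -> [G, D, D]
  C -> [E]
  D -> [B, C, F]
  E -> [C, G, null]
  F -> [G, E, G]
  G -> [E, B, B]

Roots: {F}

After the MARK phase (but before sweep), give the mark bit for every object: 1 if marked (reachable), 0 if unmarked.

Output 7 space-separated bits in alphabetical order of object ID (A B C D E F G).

Answer: 0 1 1 1 1 1 1

Derivation:
Roots: F
Mark F: refs=G E G, marked=F
Mark G: refs=E B B, marked=F G
Mark E: refs=C G null, marked=E F G
Mark B: refs=G D D, marked=B E F G
Mark C: refs=E, marked=B C E F G
Mark D: refs=B C F, marked=B C D E F G
Unmarked (collected): A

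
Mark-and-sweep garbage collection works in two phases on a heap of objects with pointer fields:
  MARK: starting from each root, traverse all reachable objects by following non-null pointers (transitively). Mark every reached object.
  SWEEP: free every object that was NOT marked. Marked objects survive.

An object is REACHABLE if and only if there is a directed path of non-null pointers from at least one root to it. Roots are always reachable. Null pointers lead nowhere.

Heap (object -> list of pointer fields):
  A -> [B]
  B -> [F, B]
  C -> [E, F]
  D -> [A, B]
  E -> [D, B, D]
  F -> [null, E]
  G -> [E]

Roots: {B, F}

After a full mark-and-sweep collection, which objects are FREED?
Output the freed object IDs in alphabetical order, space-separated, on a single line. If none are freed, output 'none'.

Roots: B F
Mark B: refs=F B, marked=B
Mark F: refs=null E, marked=B F
Mark E: refs=D B D, marked=B E F
Mark D: refs=A B, marked=B D E F
Mark A: refs=B, marked=A B D E F
Unmarked (collected): C G

Answer: C G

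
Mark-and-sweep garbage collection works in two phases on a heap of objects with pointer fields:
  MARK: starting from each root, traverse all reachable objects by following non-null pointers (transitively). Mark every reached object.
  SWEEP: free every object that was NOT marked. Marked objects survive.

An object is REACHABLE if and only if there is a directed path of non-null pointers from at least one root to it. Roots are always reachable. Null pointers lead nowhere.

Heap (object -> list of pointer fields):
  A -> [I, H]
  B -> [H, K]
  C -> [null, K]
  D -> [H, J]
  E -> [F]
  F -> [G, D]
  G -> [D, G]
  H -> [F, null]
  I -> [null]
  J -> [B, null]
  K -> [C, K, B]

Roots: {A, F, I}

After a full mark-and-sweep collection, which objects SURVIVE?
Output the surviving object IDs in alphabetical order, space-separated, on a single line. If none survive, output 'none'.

Roots: A F I
Mark A: refs=I H, marked=A
Mark F: refs=G D, marked=A F
Mark I: refs=null, marked=A F I
Mark H: refs=F null, marked=A F H I
Mark G: refs=D G, marked=A F G H I
Mark D: refs=H J, marked=A D F G H I
Mark J: refs=B null, marked=A D F G H I J
Mark B: refs=H K, marked=A B D F G H I J
Mark K: refs=C K B, marked=A B D F G H I J K
Mark C: refs=null K, marked=A B C D F G H I J K
Unmarked (collected): E

Answer: A B C D F G H I J K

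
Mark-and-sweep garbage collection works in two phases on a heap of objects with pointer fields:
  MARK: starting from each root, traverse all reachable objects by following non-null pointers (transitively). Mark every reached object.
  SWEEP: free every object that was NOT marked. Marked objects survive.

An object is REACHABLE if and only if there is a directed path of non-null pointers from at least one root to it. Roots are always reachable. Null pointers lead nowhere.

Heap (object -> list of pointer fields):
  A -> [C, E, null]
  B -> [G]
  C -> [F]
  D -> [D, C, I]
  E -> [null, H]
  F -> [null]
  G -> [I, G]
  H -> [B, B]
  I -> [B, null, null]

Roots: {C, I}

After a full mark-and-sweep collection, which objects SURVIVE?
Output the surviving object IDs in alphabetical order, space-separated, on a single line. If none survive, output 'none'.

Answer: B C F G I

Derivation:
Roots: C I
Mark C: refs=F, marked=C
Mark I: refs=B null null, marked=C I
Mark F: refs=null, marked=C F I
Mark B: refs=G, marked=B C F I
Mark G: refs=I G, marked=B C F G I
Unmarked (collected): A D E H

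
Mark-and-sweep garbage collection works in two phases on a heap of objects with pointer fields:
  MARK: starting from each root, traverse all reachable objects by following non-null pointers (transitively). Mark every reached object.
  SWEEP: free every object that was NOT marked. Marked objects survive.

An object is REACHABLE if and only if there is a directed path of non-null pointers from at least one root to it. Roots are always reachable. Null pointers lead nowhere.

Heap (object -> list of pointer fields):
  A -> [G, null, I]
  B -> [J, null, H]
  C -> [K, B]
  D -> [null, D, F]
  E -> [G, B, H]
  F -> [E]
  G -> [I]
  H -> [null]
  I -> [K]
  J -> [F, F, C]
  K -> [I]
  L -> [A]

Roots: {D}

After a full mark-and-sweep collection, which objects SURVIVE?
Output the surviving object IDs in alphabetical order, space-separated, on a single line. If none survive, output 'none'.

Answer: B C D E F G H I J K

Derivation:
Roots: D
Mark D: refs=null D F, marked=D
Mark F: refs=E, marked=D F
Mark E: refs=G B H, marked=D E F
Mark G: refs=I, marked=D E F G
Mark B: refs=J null H, marked=B D E F G
Mark H: refs=null, marked=B D E F G H
Mark I: refs=K, marked=B D E F G H I
Mark J: refs=F F C, marked=B D E F G H I J
Mark K: refs=I, marked=B D E F G H I J K
Mark C: refs=K B, marked=B C D E F G H I J K
Unmarked (collected): A L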